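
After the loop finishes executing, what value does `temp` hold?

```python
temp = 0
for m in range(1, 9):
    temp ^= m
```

Let's trace through this code step by step.

Initialize: temp = 0
Entering loop: for m in range(1, 9):
After iteration 1: m = 1, temp = 1
After iteration 2: m = 2, temp = 3
After iteration 3: m = 3, temp = 0
After iteration 4: m = 4, temp = 4
After iteration 5: m = 5, temp = 1
After iteration 6: m = 6, temp = 7
After iteration 7: m = 7, temp = 0
After iteration 8: m = 8, temp = 8
Loop ends.

Final answer: 8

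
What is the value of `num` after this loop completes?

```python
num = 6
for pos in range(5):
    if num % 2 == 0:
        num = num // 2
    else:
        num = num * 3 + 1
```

Let's trace through this code step by step.

Initialize: num = 6
Entering loop: for pos in range(5):
After iteration 1: pos = 0, num = 3
After iteration 2: pos = 1, num = 10
After iteration 3: pos = 2, num = 5
After iteration 4: pos = 3, num = 16
After iteration 5: pos = 4, num = 8
Loop ends.

Final answer: 8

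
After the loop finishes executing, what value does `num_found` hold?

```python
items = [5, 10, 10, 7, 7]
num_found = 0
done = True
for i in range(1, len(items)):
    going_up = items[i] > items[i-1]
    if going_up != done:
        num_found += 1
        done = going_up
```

Let's trace through this code step by step.

Initialize: items = [5, 10, 10, 7, 7]
Initialize: num_found = 0
Initialize: done = True
Entering loop: for i in range(1, len(items)):
After iteration 1: i = 1, num_found = 0, done = True, going_up = True
After iteration 2: i = 2, num_found = 1, done = False, going_up = False
After iteration 3: i = 3, num_found = 1, done = False, going_up = False
After iteration 4: i = 4, num_found = 1, done = False, going_up = False
Loop ends.

Final answer: 1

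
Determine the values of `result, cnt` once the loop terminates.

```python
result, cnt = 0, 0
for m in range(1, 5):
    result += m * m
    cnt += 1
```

Let's trace through this code step by step.

Initialize: result = 0
Initialize: cnt = 0
Entering loop: for m in range(1, 5):
After iteration 1: m = 1, result = 1, cnt = 1
After iteration 2: m = 2, result = 5, cnt = 2
After iteration 3: m = 3, result = 14, cnt = 3
After iteration 4: m = 4, result = 30, cnt = 4
Loop ends.

Final answer: 30, 4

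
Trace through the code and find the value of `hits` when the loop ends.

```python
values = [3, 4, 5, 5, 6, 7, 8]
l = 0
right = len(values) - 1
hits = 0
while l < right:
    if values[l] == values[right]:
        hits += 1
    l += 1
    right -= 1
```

Let's trace through this code step by step.

Initialize: values = [3, 4, 5, 5, 6, 7, 8]
Initialize: l = 0
Initialize: right = 6
Initialize: hits = 0
Entering loop: while l < right:
After iteration 1: l = 1, right = 5, hits = 0
After iteration 2: l = 2, right = 4, hits = 0
After iteration 3: l = 3, right = 3, hits = 0
Loop ends.

Final answer: 0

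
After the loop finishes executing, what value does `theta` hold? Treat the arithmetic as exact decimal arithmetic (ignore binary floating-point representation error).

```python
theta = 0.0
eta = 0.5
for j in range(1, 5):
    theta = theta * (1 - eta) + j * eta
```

Let's trace through this code step by step.

Initialize: theta = 0.0
Initialize: eta = 0.5
Entering loop: for j in range(1, 5):
After iteration 1: j = 1, theta = 0.5
After iteration 2: j = 2, theta = 1.25
After iteration 3: j = 3, theta = 2.125
After iteration 4: j = 4, theta = 3.0625
Loop ends.

Final answer: 3.0625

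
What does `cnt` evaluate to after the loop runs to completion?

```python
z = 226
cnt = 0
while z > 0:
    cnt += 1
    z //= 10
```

Let's trace through this code step by step.

Initialize: z = 226
Initialize: cnt = 0
Entering loop: while z > 0:
After iteration 1: z = 22, cnt = 1
After iteration 2: z = 2, cnt = 2
After iteration 3: z = 0, cnt = 3
Loop ends.

Final answer: 3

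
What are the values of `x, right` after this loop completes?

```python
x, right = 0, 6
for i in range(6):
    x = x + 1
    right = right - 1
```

Let's trace through this code step by step.

Initialize: x = 0
Initialize: right = 6
Entering loop: for i in range(6):
After iteration 1: i = 0, x = 1, right = 5
After iteration 2: i = 1, x = 2, right = 4
After iteration 3: i = 2, x = 3, right = 3
After iteration 4: i = 3, x = 4, right = 2
After iteration 5: i = 4, x = 5, right = 1
After iteration 6: i = 5, x = 6, right = 0
Loop ends.

Final answer: 6, 0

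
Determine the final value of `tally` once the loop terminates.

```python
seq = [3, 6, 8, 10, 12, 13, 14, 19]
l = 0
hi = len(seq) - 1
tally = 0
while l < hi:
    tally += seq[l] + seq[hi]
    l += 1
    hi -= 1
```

Let's trace through this code step by step.

Initialize: seq = [3, 6, 8, 10, 12, 13, 14, 19]
Initialize: l = 0
Initialize: hi = 7
Initialize: tally = 0
Entering loop: while l < hi:
After iteration 1: l = 1, hi = 6, tally = 22
After iteration 2: l = 2, hi = 5, tally = 42
After iteration 3: l = 3, hi = 4, tally = 63
After iteration 4: l = 4, hi = 3, tally = 85
Loop ends.

Final answer: 85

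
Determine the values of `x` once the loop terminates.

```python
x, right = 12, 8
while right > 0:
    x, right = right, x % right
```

Let's trace through this code step by step.

Initialize: x = 12
Initialize: right = 8
Entering loop: while right > 0:
After iteration 1: x = 8, right = 4
After iteration 2: x = 4, right = 0
Loop ends.

Final answer: 4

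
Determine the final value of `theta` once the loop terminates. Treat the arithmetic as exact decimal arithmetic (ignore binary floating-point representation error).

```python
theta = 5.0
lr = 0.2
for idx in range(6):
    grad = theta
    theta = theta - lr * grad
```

Let's trace through this code step by step.

Initialize: theta = 5.0
Initialize: lr = 0.2
Entering loop: for idx in range(6):
After iteration 1: idx = 0, theta = 4.0, grad = 5.0
After iteration 2: idx = 1, theta = 3.2, grad = 4.0
After iteration 3: idx = 2, theta = 2.56, grad = 3.2
After iteration 4: idx = 3, theta = 2.048, grad = 2.56
After iteration 5: idx = 4, theta = 1.6384, grad = 2.048
After iteration 6: idx = 5, theta = 1.31072, grad = 1.6384
Loop ends.

Final answer: 1.31072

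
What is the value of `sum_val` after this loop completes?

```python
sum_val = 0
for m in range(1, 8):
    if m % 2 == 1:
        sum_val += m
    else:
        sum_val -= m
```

Let's trace through this code step by step.

Initialize: sum_val = 0
Entering loop: for m in range(1, 8):
After iteration 1: m = 1, sum_val = 1
After iteration 2: m = 2, sum_val = -1
After iteration 3: m = 3, sum_val = 2
After iteration 4: m = 4, sum_val = -2
After iteration 5: m = 5, sum_val = 3
After iteration 6: m = 6, sum_val = -3
After iteration 7: m = 7, sum_val = 4
Loop ends.

Final answer: 4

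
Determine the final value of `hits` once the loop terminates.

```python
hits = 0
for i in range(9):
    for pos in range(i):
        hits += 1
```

Let's trace through this code step by step.

Initialize: hits = 0
Entering loop: for i in range(9):
After iteration 1: i = 0, hits = 0
After iteration 2: i = 1, hits = 1, pos = 0
After iteration 3: i = 2, hits = 3, pos = 1
After iteration 4: i = 3, hits = 6, pos = 2
After iteration 5: i = 4, hits = 10, pos = 3
After iteration 6: i = 5, hits = 15, pos = 4
After iteration 7: i = 6, hits = 21, pos = 5
After iteration 8: i = 7, hits = 28, pos = 6
After iteration 9: i = 8, hits = 36, pos = 7
Loop ends.

Final answer: 36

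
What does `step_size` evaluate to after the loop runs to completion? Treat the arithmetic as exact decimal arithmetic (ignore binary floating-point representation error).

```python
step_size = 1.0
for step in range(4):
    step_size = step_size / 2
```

Let's trace through this code step by step.

Initialize: step_size = 1.0
Entering loop: for step in range(4):
After iteration 1: step = 0, step_size = 0.5
After iteration 2: step = 1, step_size = 0.25
After iteration 3: step = 2, step_size = 0.125
After iteration 4: step = 3, step_size = 0.0625
Loop ends.

Final answer: 0.0625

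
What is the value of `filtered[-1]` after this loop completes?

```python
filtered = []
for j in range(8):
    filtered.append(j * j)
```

Let's trace through this code step by step.

Initialize: filtered = []
Entering loop: for j in range(8):
After iteration 1: j = 0, filtered = [0]
After iteration 2: j = 1, filtered = [0, 1]
After iteration 3: j = 2, filtered = [0, 1, 4]
After iteration 4: j = 3, filtered = [0, 1, 4, 9]
After iteration 5: j = 4, filtered = [0, 1, 4, 9, 16]
After iteration 6: j = 5, filtered = [0, 1, 4, 9, 16, 25]
After iteration 7: j = 6, filtered = [0, 1, 4, 9, 16, 25, 36]
After iteration 8: j = 7, filtered = [0, 1, 4, 9, 16, 25, 36, 49]
Loop ends.
filtered[-1] = 49

Final answer: 49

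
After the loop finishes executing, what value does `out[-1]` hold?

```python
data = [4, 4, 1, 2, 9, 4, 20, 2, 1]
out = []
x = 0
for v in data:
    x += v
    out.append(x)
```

Let's trace through this code step by step.

Initialize: data = [4, 4, 1, 2, 9, 4, 20, 2, 1]
Initialize: out = []
Initialize: x = 0
Entering loop: for v in data:
After iteration 1: v = 4, out = [4], x = 4
After iteration 2: v = 4, out = [4, 8], x = 8
After iteration 3: v = 1, out = [4, 8, 9], x = 9
After iteration 4: v = 2, out = [4, 8, 9, 11], x = 11
After iteration 5: v = 9, out = [4, 8, 9, 11, 20], x = 20
After iteration 6: v = 4, out = [4, 8, 9, 11, 20, 24], x = 24
After iteration 7: v = 20, out = [4, 8, 9, 11, 20, 24, 44], x = 44
After iteration 8: v = 2, out = [4, 8, 9, 11, 20, 24, 44, 46], x = 46
After iteration 9: v = 1, out = [4, 8, 9, 11, 20, 24, 44, 46, 47], x = 47
Loop ends.
out[-1] = 47

Final answer: 47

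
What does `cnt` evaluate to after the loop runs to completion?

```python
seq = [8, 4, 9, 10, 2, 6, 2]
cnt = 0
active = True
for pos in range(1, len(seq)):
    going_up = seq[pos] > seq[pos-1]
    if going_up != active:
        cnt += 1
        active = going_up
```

Let's trace through this code step by step.

Initialize: seq = [8, 4, 9, 10, 2, 6, 2]
Initialize: cnt = 0
Initialize: active = True
Entering loop: for pos in range(1, len(seq)):
After iteration 1: pos = 1, cnt = 1, active = False, going_up = False
After iteration 2: pos = 2, cnt = 2, active = True, going_up = True
After iteration 3: pos = 3, cnt = 2, active = True, going_up = True
After iteration 4: pos = 4, cnt = 3, active = False, going_up = False
After iteration 5: pos = 5, cnt = 4, active = True, going_up = True
After iteration 6: pos = 6, cnt = 5, active = False, going_up = False
Loop ends.

Final answer: 5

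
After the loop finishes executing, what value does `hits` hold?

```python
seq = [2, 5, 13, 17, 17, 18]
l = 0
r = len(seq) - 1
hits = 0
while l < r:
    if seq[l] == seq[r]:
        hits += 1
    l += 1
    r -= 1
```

Let's trace through this code step by step.

Initialize: seq = [2, 5, 13, 17, 17, 18]
Initialize: l = 0
Initialize: r = 5
Initialize: hits = 0
Entering loop: while l < r:
After iteration 1: l = 1, r = 4, hits = 0
After iteration 2: l = 2, r = 3, hits = 0
After iteration 3: l = 3, r = 2, hits = 0
Loop ends.

Final answer: 0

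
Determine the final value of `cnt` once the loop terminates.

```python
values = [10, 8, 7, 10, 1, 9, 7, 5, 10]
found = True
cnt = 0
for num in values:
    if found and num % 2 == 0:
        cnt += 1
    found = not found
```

Let's trace through this code step by step.

Initialize: values = [10, 8, 7, 10, 1, 9, 7, 5, 10]
Initialize: found = True
Initialize: cnt = 0
Entering loop: for num in values:
After iteration 1: num = 10, found = False, cnt = 1
After iteration 2: num = 8, found = True, cnt = 1
After iteration 3: num = 7, found = False, cnt = 1
After iteration 4: num = 10, found = True, cnt = 1
After iteration 5: num = 1, found = False, cnt = 1
After iteration 6: num = 9, found = True, cnt = 1
After iteration 7: num = 7, found = False, cnt = 1
After iteration 8: num = 5, found = True, cnt = 1
After iteration 9: num = 10, found = False, cnt = 2
Loop ends.

Final answer: 2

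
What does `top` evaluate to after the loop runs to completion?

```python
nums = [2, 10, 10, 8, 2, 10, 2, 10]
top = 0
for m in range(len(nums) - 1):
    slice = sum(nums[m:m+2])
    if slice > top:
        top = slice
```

Let's trace through this code step by step.

Initialize: nums = [2, 10, 10, 8, 2, 10, 2, 10]
Initialize: top = 0
Entering loop: for m in range(len(nums) - 1):
After iteration 1: m = 0, top = 12, slice = 12
After iteration 2: m = 1, top = 20, slice = 20
After iteration 3: m = 2, top = 20, slice = 18
After iteration 4: m = 3, top = 20, slice = 10
After iteration 5: m = 4, top = 20, slice = 12
After iteration 6: m = 5, top = 20, slice = 12
After iteration 7: m = 6, top = 20, slice = 12
Loop ends.

Final answer: 20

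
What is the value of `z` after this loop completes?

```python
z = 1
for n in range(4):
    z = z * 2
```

Let's trace through this code step by step.

Initialize: z = 1
Entering loop: for n in range(4):
After iteration 1: n = 0, z = 2
After iteration 2: n = 1, z = 4
After iteration 3: n = 2, z = 8
After iteration 4: n = 3, z = 16
Loop ends.

Final answer: 16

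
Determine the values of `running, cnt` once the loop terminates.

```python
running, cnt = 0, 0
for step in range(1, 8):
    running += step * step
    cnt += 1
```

Let's trace through this code step by step.

Initialize: running = 0
Initialize: cnt = 0
Entering loop: for step in range(1, 8):
After iteration 1: step = 1, running = 1, cnt = 1
After iteration 2: step = 2, running = 5, cnt = 2
After iteration 3: step = 3, running = 14, cnt = 3
After iteration 4: step = 4, running = 30, cnt = 4
After iteration 5: step = 5, running = 55, cnt = 5
After iteration 6: step = 6, running = 91, cnt = 6
After iteration 7: step = 7, running = 140, cnt = 7
Loop ends.

Final answer: 140, 7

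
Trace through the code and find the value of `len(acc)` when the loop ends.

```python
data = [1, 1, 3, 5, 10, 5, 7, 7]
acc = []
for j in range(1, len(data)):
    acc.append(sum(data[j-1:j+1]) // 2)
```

Let's trace through this code step by step.

Initialize: data = [1, 1, 3, 5, 10, 5, 7, 7]
Initialize: acc = []
Entering loop: for j in range(1, len(data)):
After iteration 1: j = 1, acc = [1]
After iteration 2: j = 2, acc = [1, 2]
After iteration 3: j = 3, acc = [1, 2, 4]
After iteration 4: j = 4, acc = [1, 2, 4, 7]
After iteration 5: j = 5, acc = [1, 2, 4, 7, 7]
After iteration 6: j = 6, acc = [1, 2, 4, 7, 7, 6]
After iteration 7: j = 7, acc = [1, 2, 4, 7, 7, 6, 7]
Loop ends.
len(acc) = 7

Final answer: 7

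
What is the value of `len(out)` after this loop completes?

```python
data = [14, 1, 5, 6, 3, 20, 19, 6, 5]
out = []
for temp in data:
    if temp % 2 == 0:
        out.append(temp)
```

Let's trace through this code step by step.

Initialize: data = [14, 1, 5, 6, 3, 20, 19, 6, 5]
Initialize: out = []
Entering loop: for temp in data:
After iteration 1: temp = 14, out = [14]
After iteration 2: temp = 1, out = [14]
After iteration 3: temp = 5, out = [14]
After iteration 4: temp = 6, out = [14, 6]
After iteration 5: temp = 3, out = [14, 6]
After iteration 6: temp = 20, out = [14, 6, 20]
After iteration 7: temp = 19, out = [14, 6, 20]
After iteration 8: temp = 6, out = [14, 6, 20, 6]
After iteration 9: temp = 5, out = [14, 6, 20, 6]
Loop ends.
len(out) = 4

Final answer: 4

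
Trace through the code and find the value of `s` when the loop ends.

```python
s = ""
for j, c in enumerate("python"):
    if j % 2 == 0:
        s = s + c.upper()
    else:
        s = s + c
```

Let's trace through this code step by step.

Initialize: s = ''
Entering loop: for j, c in enumerate("python"):
After iteration 1: j = 0, c = 'p', s = 'P'
After iteration 2: j = 1, c = 'y', s = 'Py'
After iteration 3: j = 2, c = 't', s = 'PyT'
After iteration 4: j = 3, c = 'h', s = 'PyTh'
After iteration 5: j = 4, c = 'o', s = 'PyThO'
After iteration 6: j = 5, c = 'n', s = 'PyThOn'
Loop ends.

Final answer: 'PyThOn'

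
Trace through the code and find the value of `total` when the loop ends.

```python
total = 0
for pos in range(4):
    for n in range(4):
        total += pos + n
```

Let's trace through this code step by step.

Initialize: total = 0
Entering loop: for pos in range(4):
After iteration 1: pos = 0, total = 6
After iteration 2: pos = 1, total = 16
After iteration 3: pos = 2, total = 30
After iteration 4: pos = 3, total = 48
Loop ends.

Final answer: 48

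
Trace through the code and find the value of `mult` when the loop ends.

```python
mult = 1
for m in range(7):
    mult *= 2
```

Let's trace through this code step by step.

Initialize: mult = 1
Entering loop: for m in range(7):
After iteration 1: m = 0, mult = 2
After iteration 2: m = 1, mult = 4
After iteration 3: m = 2, mult = 8
After iteration 4: m = 3, mult = 16
After iteration 5: m = 4, mult = 32
After iteration 6: m = 5, mult = 64
After iteration 7: m = 6, mult = 128
Loop ends.

Final answer: 128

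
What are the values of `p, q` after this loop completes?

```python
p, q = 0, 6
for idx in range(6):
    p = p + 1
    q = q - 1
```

Let's trace through this code step by step.

Initialize: p = 0
Initialize: q = 6
Entering loop: for idx in range(6):
After iteration 1: idx = 0, p = 1, q = 5
After iteration 2: idx = 1, p = 2, q = 4
After iteration 3: idx = 2, p = 3, q = 3
After iteration 4: idx = 3, p = 4, q = 2
After iteration 5: idx = 4, p = 5, q = 1
After iteration 6: idx = 5, p = 6, q = 0
Loop ends.

Final answer: 6, 0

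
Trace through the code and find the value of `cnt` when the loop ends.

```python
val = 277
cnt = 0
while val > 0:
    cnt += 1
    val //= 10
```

Let's trace through this code step by step.

Initialize: val = 277
Initialize: cnt = 0
Entering loop: while val > 0:
After iteration 1: val = 27, cnt = 1
After iteration 2: val = 2, cnt = 2
After iteration 3: val = 0, cnt = 3
Loop ends.

Final answer: 3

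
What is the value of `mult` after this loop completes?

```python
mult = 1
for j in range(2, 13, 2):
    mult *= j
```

Let's trace through this code step by step.

Initialize: mult = 1
Entering loop: for j in range(2, 13, 2):
After iteration 1: j = 2, mult = 2
After iteration 2: j = 4, mult = 8
After iteration 3: j = 6, mult = 48
After iteration 4: j = 8, mult = 384
After iteration 5: j = 10, mult = 3840
After iteration 6: j = 12, mult = 46080
Loop ends.

Final answer: 46080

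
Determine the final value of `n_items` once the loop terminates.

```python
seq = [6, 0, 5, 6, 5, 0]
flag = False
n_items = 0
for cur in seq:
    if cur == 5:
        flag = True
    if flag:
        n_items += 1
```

Let's trace through this code step by step.

Initialize: seq = [6, 0, 5, 6, 5, 0]
Initialize: flag = False
Initialize: n_items = 0
Entering loop: for cur in seq:
After iteration 1: cur = 6, flag = False, n_items = 0
After iteration 2: cur = 0, flag = False, n_items = 0
After iteration 3: cur = 5, flag = True, n_items = 1
After iteration 4: cur = 6, flag = True, n_items = 2
After iteration 5: cur = 5, flag = True, n_items = 3
After iteration 6: cur = 0, flag = True, n_items = 4
Loop ends.

Final answer: 4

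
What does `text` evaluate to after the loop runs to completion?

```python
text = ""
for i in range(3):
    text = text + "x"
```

Let's trace through this code step by step.

Initialize: text = ''
Entering loop: for i in range(3):
After iteration 1: i = 0, text = 'x'
After iteration 2: i = 1, text = 'xx'
After iteration 3: i = 2, text = 'xxx'
Loop ends.

Final answer: 'xxx'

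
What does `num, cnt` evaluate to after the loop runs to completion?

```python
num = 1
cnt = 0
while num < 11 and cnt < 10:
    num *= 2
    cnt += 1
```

Let's trace through this code step by step.

Initialize: num = 1
Initialize: cnt = 0
Entering loop: while num < 11 and cnt < 10:
After iteration 1: num = 2, cnt = 1
After iteration 2: num = 4, cnt = 2
After iteration 3: num = 8, cnt = 3
After iteration 4: num = 16, cnt = 4
Loop ends.

Final answer: 16, 4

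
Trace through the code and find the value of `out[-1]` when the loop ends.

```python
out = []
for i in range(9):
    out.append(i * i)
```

Let's trace through this code step by step.

Initialize: out = []
Entering loop: for i in range(9):
After iteration 1: i = 0, out = [0]
After iteration 2: i = 1, out = [0, 1]
After iteration 3: i = 2, out = [0, 1, 4]
After iteration 4: i = 3, out = [0, 1, 4, 9]
After iteration 5: i = 4, out = [0, 1, 4, 9, 16]
After iteration 6: i = 5, out = [0, 1, 4, 9, 16, 25]
After iteration 7: i = 6, out = [0, 1, 4, 9, 16, 25, 36]
After iteration 8: i = 7, out = [0, 1, 4, 9, 16, 25, 36, 49]
After iteration 9: i = 8, out = [0, 1, 4, 9, 16, 25, 36, 49, 64]
Loop ends.
out[-1] = 64

Final answer: 64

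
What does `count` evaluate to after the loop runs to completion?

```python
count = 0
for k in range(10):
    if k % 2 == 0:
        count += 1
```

Let's trace through this code step by step.

Initialize: count = 0
Entering loop: for k in range(10):
After iteration 1: k = 0, count = 1
After iteration 2: k = 1, count = 1
After iteration 3: k = 2, count = 2
After iteration 4: k = 3, count = 2
After iteration 5: k = 4, count = 3
After iteration 6: k = 5, count = 3
After iteration 7: k = 6, count = 4
After iteration 8: k = 7, count = 4
After iteration 9: k = 8, count = 5
After iteration 10: k = 9, count = 5
Loop ends.

Final answer: 5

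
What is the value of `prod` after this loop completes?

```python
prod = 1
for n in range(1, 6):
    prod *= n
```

Let's trace through this code step by step.

Initialize: prod = 1
Entering loop: for n in range(1, 6):
After iteration 1: n = 1, prod = 1
After iteration 2: n = 2, prod = 2
After iteration 3: n = 3, prod = 6
After iteration 4: n = 4, prod = 24
After iteration 5: n = 5, prod = 120
Loop ends.

Final answer: 120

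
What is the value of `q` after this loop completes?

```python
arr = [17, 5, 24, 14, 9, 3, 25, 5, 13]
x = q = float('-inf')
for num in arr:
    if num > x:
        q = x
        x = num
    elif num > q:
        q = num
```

Let's trace through this code step by step.

Initialize: arr = [17, 5, 24, 14, 9, 3, 25, 5, 13]
Initialize: x = -inf
Initialize: q = -inf
Entering loop: for num in arr:
After iteration 1: num = 17, x = 17, q = -inf
After iteration 2: num = 5, x = 17, q = 5
After iteration 3: num = 24, x = 24, q = 17
After iteration 4: num = 14, x = 24, q = 17
After iteration 5: num = 9, x = 24, q = 17
After iteration 6: num = 3, x = 24, q = 17
After iteration 7: num = 25, x = 25, q = 24
After iteration 8: num = 5, x = 25, q = 24
After iteration 9: num = 13, x = 25, q = 24
Loop ends.

Final answer: 24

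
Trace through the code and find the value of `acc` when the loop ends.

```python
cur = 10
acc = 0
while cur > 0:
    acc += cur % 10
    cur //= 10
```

Let's trace through this code step by step.

Initialize: cur = 10
Initialize: acc = 0
Entering loop: while cur > 0:
After iteration 1: cur = 1, acc = 0
After iteration 2: cur = 0, acc = 1
Loop ends.

Final answer: 1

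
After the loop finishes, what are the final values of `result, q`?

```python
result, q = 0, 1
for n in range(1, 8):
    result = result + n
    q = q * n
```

Let's trace through this code step by step.

Initialize: result = 0
Initialize: q = 1
Entering loop: for n in range(1, 8):
After iteration 1: n = 1, result = 1, q = 1
After iteration 2: n = 2, result = 3, q = 2
After iteration 3: n = 3, result = 6, q = 6
After iteration 4: n = 4, result = 10, q = 24
After iteration 5: n = 5, result = 15, q = 120
After iteration 6: n = 6, result = 21, q = 720
After iteration 7: n = 7, result = 28, q = 5040
Loop ends.

Final answer: 28, 5040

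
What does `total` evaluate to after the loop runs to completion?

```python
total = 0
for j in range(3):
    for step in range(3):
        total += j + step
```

Let's trace through this code step by step.

Initialize: total = 0
Entering loop: for j in range(3):
After iteration 1: j = 0, total = 3
After iteration 2: j = 1, total = 9
After iteration 3: j = 2, total = 18
Loop ends.

Final answer: 18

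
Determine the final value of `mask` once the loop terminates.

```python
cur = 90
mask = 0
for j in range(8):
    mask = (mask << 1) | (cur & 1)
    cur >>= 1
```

Let's trace through this code step by step.

Initialize: cur = 90
Initialize: mask = 0
Entering loop: for j in range(8):
After iteration 1: j = 0, cur = 45, mask = 0
After iteration 2: j = 1, cur = 22, mask = 1
After iteration 3: j = 2, cur = 11, mask = 2
After iteration 4: j = 3, cur = 5, mask = 5
After iteration 5: j = 4, cur = 2, mask = 11
After iteration 6: j = 5, cur = 1, mask = 22
After iteration 7: j = 6, cur = 0, mask = 45
After iteration 8: j = 7, cur = 0, mask = 90
Loop ends.

Final answer: 90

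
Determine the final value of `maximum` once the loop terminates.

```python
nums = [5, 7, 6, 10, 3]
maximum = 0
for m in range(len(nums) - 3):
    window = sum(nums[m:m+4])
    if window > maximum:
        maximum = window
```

Let's trace through this code step by step.

Initialize: nums = [5, 7, 6, 10, 3]
Initialize: maximum = 0
Entering loop: for m in range(len(nums) - 3):
After iteration 1: m = 0, maximum = 28, window = 28
After iteration 2: m = 1, maximum = 28, window = 26
Loop ends.

Final answer: 28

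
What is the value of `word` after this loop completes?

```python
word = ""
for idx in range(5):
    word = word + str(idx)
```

Let's trace through this code step by step.

Initialize: word = ''
Entering loop: for idx in range(5):
After iteration 1: idx = 0, word = '0'
After iteration 2: idx = 1, word = '01'
After iteration 3: idx = 2, word = '012'
After iteration 4: idx = 3, word = '0123'
After iteration 5: idx = 4, word = '01234'
Loop ends.

Final answer: '01234'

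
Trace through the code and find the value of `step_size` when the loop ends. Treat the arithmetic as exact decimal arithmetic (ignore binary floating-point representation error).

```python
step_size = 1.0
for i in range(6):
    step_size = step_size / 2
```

Let's trace through this code step by step.

Initialize: step_size = 1.0
Entering loop: for i in range(6):
After iteration 1: i = 0, step_size = 0.5
After iteration 2: i = 1, step_size = 0.25
After iteration 3: i = 2, step_size = 0.125
After iteration 4: i = 3, step_size = 0.0625
After iteration 5: i = 4, step_size = 0.03125
After iteration 6: i = 5, step_size = 0.015625
Loop ends.

Final answer: 0.015625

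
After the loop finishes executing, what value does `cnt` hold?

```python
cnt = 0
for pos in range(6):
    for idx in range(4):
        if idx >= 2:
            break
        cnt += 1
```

Let's trace through this code step by step.

Initialize: cnt = 0
Entering loop: for pos in range(6):
After iteration 1: pos = 0, cnt = 2
After iteration 2: pos = 1, cnt = 4
After iteration 3: pos = 2, cnt = 6
After iteration 4: pos = 3, cnt = 8
After iteration 5: pos = 4, cnt = 10
After iteration 6: pos = 5, cnt = 12
Loop ends.

Final answer: 12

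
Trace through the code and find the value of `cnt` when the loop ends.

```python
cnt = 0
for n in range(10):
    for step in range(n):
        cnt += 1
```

Let's trace through this code step by step.

Initialize: cnt = 0
Entering loop: for n in range(10):
After iteration 1: n = 0, cnt = 0
After iteration 2: n = 1, cnt = 1, step = 0
After iteration 3: n = 2, cnt = 3, step = 1
After iteration 4: n = 3, cnt = 6, step = 2
After iteration 5: n = 4, cnt = 10, step = 3
After iteration 6: n = 5, cnt = 15, step = 4
After iteration 7: n = 6, cnt = 21, step = 5
After iteration 8: n = 7, cnt = 28, step = 6
After iteration 9: n = 8, cnt = 36, step = 7
After iteration 10: n = 9, cnt = 45, step = 8
Loop ends.

Final answer: 45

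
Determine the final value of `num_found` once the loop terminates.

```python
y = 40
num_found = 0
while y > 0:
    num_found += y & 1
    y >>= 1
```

Let's trace through this code step by step.

Initialize: y = 40
Initialize: num_found = 0
Entering loop: while y > 0:
After iteration 1: y = 20, num_found = 0
After iteration 2: y = 10, num_found = 0
After iteration 3: y = 5, num_found = 0
After iteration 4: y = 2, num_found = 1
After iteration 5: y = 1, num_found = 1
After iteration 6: y = 0, num_found = 2
Loop ends.

Final answer: 2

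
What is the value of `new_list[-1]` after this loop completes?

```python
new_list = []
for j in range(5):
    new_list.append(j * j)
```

Let's trace through this code step by step.

Initialize: new_list = []
Entering loop: for j in range(5):
After iteration 1: j = 0, new_list = [0]
After iteration 2: j = 1, new_list = [0, 1]
After iteration 3: j = 2, new_list = [0, 1, 4]
After iteration 4: j = 3, new_list = [0, 1, 4, 9]
After iteration 5: j = 4, new_list = [0, 1, 4, 9, 16]
Loop ends.
new_list[-1] = 16

Final answer: 16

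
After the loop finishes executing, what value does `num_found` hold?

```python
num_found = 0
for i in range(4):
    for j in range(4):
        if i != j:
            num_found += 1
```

Let's trace through this code step by step.

Initialize: num_found = 0
Entering loop: for i in range(4):
After iteration 1: i = 0, num_found = 3
After iteration 2: i = 1, num_found = 6
After iteration 3: i = 2, num_found = 9
After iteration 4: i = 3, num_found = 12
Loop ends.

Final answer: 12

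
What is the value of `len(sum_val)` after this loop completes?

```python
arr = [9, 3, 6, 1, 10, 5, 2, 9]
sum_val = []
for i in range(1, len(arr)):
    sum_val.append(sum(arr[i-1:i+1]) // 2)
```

Let's trace through this code step by step.

Initialize: arr = [9, 3, 6, 1, 10, 5, 2, 9]
Initialize: sum_val = []
Entering loop: for i in range(1, len(arr)):
After iteration 1: i = 1, sum_val = [6]
After iteration 2: i = 2, sum_val = [6, 4]
After iteration 3: i = 3, sum_val = [6, 4, 3]
After iteration 4: i = 4, sum_val = [6, 4, 3, 5]
After iteration 5: i = 5, sum_val = [6, 4, 3, 5, 7]
After iteration 6: i = 6, sum_val = [6, 4, 3, 5, 7, 3]
After iteration 7: i = 7, sum_val = [6, 4, 3, 5, 7, 3, 5]
Loop ends.
len(sum_val) = 7

Final answer: 7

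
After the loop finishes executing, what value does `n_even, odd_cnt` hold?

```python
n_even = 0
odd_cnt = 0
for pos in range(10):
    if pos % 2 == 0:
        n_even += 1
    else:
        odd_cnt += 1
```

Let's trace through this code step by step.

Initialize: n_even = 0
Initialize: odd_cnt = 0
Entering loop: for pos in range(10):
After iteration 1: pos = 0, n_even = 1, odd_cnt = 0
After iteration 2: pos = 1, n_even = 1, odd_cnt = 1
After iteration 3: pos = 2, n_even = 2, odd_cnt = 1
After iteration 4: pos = 3, n_even = 2, odd_cnt = 2
After iteration 5: pos = 4, n_even = 3, odd_cnt = 2
After iteration 6: pos = 5, n_even = 3, odd_cnt = 3
After iteration 7: pos = 6, n_even = 4, odd_cnt = 3
After iteration 8: pos = 7, n_even = 4, odd_cnt = 4
After iteration 9: pos = 8, n_even = 5, odd_cnt = 4
After iteration 10: pos = 9, n_even = 5, odd_cnt = 5
Loop ends.

Final answer: 5, 5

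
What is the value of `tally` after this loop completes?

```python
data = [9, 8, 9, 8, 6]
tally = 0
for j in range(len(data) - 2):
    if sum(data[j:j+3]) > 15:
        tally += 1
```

Let's trace through this code step by step.

Initialize: data = [9, 8, 9, 8, 6]
Initialize: tally = 0
Entering loop: for j in range(len(data) - 2):
After iteration 1: j = 0, tally = 1
After iteration 2: j = 1, tally = 2
After iteration 3: j = 2, tally = 3
Loop ends.

Final answer: 3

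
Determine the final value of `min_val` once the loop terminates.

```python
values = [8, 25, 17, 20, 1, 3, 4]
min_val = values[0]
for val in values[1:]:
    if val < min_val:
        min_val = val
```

Let's trace through this code step by step.

Initialize: values = [8, 25, 17, 20, 1, 3, 4]
Initialize: min_val = 8
Entering loop: for val in values[1:]:
After iteration 1: val = 25, min_val = 8
After iteration 2: val = 17, min_val = 8
After iteration 3: val = 20, min_val = 8
After iteration 4: val = 1, min_val = 1
After iteration 5: val = 3, min_val = 1
After iteration 6: val = 4, min_val = 1
Loop ends.

Final answer: 1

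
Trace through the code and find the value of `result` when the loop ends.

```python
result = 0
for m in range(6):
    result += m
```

Let's trace through this code step by step.

Initialize: result = 0
Entering loop: for m in range(6):
After iteration 1: m = 0, result = 0
After iteration 2: m = 1, result = 1
After iteration 3: m = 2, result = 3
After iteration 4: m = 3, result = 6
After iteration 5: m = 4, result = 10
After iteration 6: m = 5, result = 15
Loop ends.

Final answer: 15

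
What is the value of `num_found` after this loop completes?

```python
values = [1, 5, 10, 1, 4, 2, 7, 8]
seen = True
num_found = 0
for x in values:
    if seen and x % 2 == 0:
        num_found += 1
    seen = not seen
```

Let's trace through this code step by step.

Initialize: values = [1, 5, 10, 1, 4, 2, 7, 8]
Initialize: seen = True
Initialize: num_found = 0
Entering loop: for x in values:
After iteration 1: x = 1, seen = False, num_found = 0
After iteration 2: x = 5, seen = True, num_found = 0
After iteration 3: x = 10, seen = False, num_found = 1
After iteration 4: x = 1, seen = True, num_found = 1
After iteration 5: x = 4, seen = False, num_found = 2
After iteration 6: x = 2, seen = True, num_found = 2
After iteration 7: x = 7, seen = False, num_found = 2
After iteration 8: x = 8, seen = True, num_found = 2
Loop ends.

Final answer: 2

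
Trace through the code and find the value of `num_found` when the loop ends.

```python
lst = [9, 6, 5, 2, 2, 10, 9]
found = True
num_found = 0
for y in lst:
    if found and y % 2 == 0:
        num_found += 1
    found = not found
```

Let's trace through this code step by step.

Initialize: lst = [9, 6, 5, 2, 2, 10, 9]
Initialize: found = True
Initialize: num_found = 0
Entering loop: for y in lst:
After iteration 1: y = 9, found = False, num_found = 0
After iteration 2: y = 6, found = True, num_found = 0
After iteration 3: y = 5, found = False, num_found = 0
After iteration 4: y = 2, found = True, num_found = 0
After iteration 5: y = 2, found = False, num_found = 1
After iteration 6: y = 10, found = True, num_found = 1
After iteration 7: y = 9, found = False, num_found = 1
Loop ends.

Final answer: 1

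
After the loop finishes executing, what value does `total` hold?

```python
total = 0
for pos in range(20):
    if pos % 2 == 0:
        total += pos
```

Let's trace through this code step by step.

Initialize: total = 0
Entering loop: for pos in range(20):
After iteration 1: pos = 0, total = 0
After iteration 2: pos = 1, total = 0
After iteration 3: pos = 2, total = 2
After iteration 4: pos = 3, total = 2
After iteration 5: pos = 4, total = 6
After iteration 6: pos = 5, total = 6
After iteration 7: pos = 6, total = 12
After iteration 8: pos = 7, total = 12
After iteration 9: pos = 8, total = 20
After iteration 10: pos = 9, total = 20
After iteration 11: pos = 10, total = 30
After iteration 12: pos = 11, total = 30
After iteration 13: pos = 12, total = 42
After iteration 14: pos = 13, total = 42
After iteration 15: pos = 14, total = 56
After iteration 16: pos = 15, total = 56
After iteration 17: pos = 16, total = 72
After iteration 18: pos = 17, total = 72
After iteration 19: pos = 18, total = 90
After iteration 20: pos = 19, total = 90
Loop ends.

Final answer: 90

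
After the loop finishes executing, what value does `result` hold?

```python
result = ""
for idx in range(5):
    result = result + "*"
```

Let's trace through this code step by step.

Initialize: result = ''
Entering loop: for idx in range(5):
After iteration 1: idx = 0, result = '*'
After iteration 2: idx = 1, result = '**'
After iteration 3: idx = 2, result = '***'
After iteration 4: idx = 3, result = '****'
After iteration 5: idx = 4, result = '*****'
Loop ends.

Final answer: '*****'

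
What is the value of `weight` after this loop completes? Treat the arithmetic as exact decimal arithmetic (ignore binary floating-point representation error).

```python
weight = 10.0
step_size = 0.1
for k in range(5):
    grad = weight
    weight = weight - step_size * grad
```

Let's trace through this code step by step.

Initialize: weight = 10.0
Initialize: step_size = 0.1
Entering loop: for k in range(5):
After iteration 1: k = 0, weight = 9.0, grad = 10.0
After iteration 2: k = 1, weight = 8.1, grad = 9.0
After iteration 3: k = 2, weight = 7.29, grad = 8.1
After iteration 4: k = 3, weight = 6.561, grad = 7.29
After iteration 5: k = 4, weight = 5.9049, grad = 6.561
Loop ends.

Final answer: 5.9049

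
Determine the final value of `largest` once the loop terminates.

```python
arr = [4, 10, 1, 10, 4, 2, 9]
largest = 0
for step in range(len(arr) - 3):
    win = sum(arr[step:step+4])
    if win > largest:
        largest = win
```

Let's trace through this code step by step.

Initialize: arr = [4, 10, 1, 10, 4, 2, 9]
Initialize: largest = 0
Entering loop: for step in range(len(arr) - 3):
After iteration 1: step = 0, largest = 25, win = 25
After iteration 2: step = 1, largest = 25, win = 25
After iteration 3: step = 2, largest = 25, win = 17
After iteration 4: step = 3, largest = 25, win = 25
Loop ends.

Final answer: 25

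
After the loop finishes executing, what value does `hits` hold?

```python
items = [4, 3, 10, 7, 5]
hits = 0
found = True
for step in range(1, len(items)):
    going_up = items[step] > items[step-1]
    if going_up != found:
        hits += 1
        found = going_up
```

Let's trace through this code step by step.

Initialize: items = [4, 3, 10, 7, 5]
Initialize: hits = 0
Initialize: found = True
Entering loop: for step in range(1, len(items)):
After iteration 1: step = 1, hits = 1, found = False, going_up = False
After iteration 2: step = 2, hits = 2, found = True, going_up = True
After iteration 3: step = 3, hits = 3, found = False, going_up = False
After iteration 4: step = 4, hits = 3, found = False, going_up = False
Loop ends.

Final answer: 3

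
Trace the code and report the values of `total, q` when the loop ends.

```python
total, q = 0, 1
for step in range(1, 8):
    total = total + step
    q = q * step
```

Let's trace through this code step by step.

Initialize: total = 0
Initialize: q = 1
Entering loop: for step in range(1, 8):
After iteration 1: step = 1, total = 1, q = 1
After iteration 2: step = 2, total = 3, q = 2
After iteration 3: step = 3, total = 6, q = 6
After iteration 4: step = 4, total = 10, q = 24
After iteration 5: step = 5, total = 15, q = 120
After iteration 6: step = 6, total = 21, q = 720
After iteration 7: step = 7, total = 28, q = 5040
Loop ends.

Final answer: 28, 5040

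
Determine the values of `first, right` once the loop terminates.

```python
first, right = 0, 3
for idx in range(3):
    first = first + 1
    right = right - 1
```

Let's trace through this code step by step.

Initialize: first = 0
Initialize: right = 3
Entering loop: for idx in range(3):
After iteration 1: idx = 0, first = 1, right = 2
After iteration 2: idx = 1, first = 2, right = 1
After iteration 3: idx = 2, first = 3, right = 0
Loop ends.

Final answer: 3, 0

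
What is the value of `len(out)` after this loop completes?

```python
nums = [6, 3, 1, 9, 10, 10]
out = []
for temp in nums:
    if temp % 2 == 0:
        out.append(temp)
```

Let's trace through this code step by step.

Initialize: nums = [6, 3, 1, 9, 10, 10]
Initialize: out = []
Entering loop: for temp in nums:
After iteration 1: temp = 6, out = [6]
After iteration 2: temp = 3, out = [6]
After iteration 3: temp = 1, out = [6]
After iteration 4: temp = 9, out = [6]
After iteration 5: temp = 10, out = [6, 10]
After iteration 6: temp = 10, out = [6, 10, 10]
Loop ends.
len(out) = 3

Final answer: 3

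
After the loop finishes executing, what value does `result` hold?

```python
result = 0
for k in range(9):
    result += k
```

Let's trace through this code step by step.

Initialize: result = 0
Entering loop: for k in range(9):
After iteration 1: k = 0, result = 0
After iteration 2: k = 1, result = 1
After iteration 3: k = 2, result = 3
After iteration 4: k = 3, result = 6
After iteration 5: k = 4, result = 10
After iteration 6: k = 5, result = 15
After iteration 7: k = 6, result = 21
After iteration 8: k = 7, result = 28
After iteration 9: k = 8, result = 36
Loop ends.

Final answer: 36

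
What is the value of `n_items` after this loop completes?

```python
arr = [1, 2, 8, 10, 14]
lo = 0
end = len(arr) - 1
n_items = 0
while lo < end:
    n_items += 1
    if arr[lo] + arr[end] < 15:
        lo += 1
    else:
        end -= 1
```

Let's trace through this code step by step.

Initialize: arr = [1, 2, 8, 10, 14]
Initialize: lo = 0
Initialize: end = 4
Initialize: n_items = 0
Entering loop: while lo < end:
After iteration 1: lo = 0, end = 3, n_items = 1
After iteration 2: lo = 1, end = 3, n_items = 2
After iteration 3: lo = 2, end = 3, n_items = 3
After iteration 4: lo = 2, end = 2, n_items = 4
Loop ends.

Final answer: 4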